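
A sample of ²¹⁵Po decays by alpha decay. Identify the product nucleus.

Pb-211

Alpha decay: mass number changes by -4, atomic number by -2.
A: 215 − 4 = 211; Z: 84 − 2 = 82.
Z = 82 is lead, so the daughter is ²¹¹Pb.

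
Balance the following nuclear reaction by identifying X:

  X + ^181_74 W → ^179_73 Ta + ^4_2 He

deuteron

Conserve mass number: A + 181 = 179 + 4, so A = 2.
Conserve atomic number: Z + 74 = 73 + 2, so Z = 1.
A = 2 and Z = 1 is ^2_1 H — a deuteron.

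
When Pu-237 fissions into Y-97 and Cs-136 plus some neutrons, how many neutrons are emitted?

4

Conserve mass number: 237 = 97 + 136 + k, so k = 237 − 233 = 4.
Check atomic number: 94 = 39 + 55 + 0 = 94. ✓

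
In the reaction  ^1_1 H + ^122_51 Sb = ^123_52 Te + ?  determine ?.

gamma ray

Conserve mass number: 1 + 122 = 123 + A, so A = 0.
Conserve atomic number: 1 + 51 = 52 + Z, so Z = 0.
A = 0 and Z = 0 is ^0_0 γ — a gamma ray.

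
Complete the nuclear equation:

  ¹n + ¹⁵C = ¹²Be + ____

Conserve mass number: 1 + 15 = 12 + A, so A = 4.
Conserve atomic number: 0 + 6 = 4 + Z, so Z = 2.
A = 4 and Z = 2 is ⁴He — an alpha particle.

alpha particle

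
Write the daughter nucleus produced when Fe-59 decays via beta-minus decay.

Co-59

Beta-minus decay: mass number changes by +0, atomic number by +1.
A: 59 = 59; Z: 26 + 1 = 27.
Z = 27 is cobalt, so the daughter is Co-59.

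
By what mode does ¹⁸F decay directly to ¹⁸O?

ΔA = 18 − 18 = 0; ΔZ = 8 − 9 = -1.
A is unchanged and Z drops by 1 — a proton has become a neutron (β⁺ emission or electron capture).

beta-plus decay or electron capture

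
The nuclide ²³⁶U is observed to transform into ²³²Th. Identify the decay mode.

ΔA = 232 − 236 = -4; ΔZ = 90 − 92 = -2.
A drops by 4 and Z drops by 2 — the signature of alpha emission.

alpha decay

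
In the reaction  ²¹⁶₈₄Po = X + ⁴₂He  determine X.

Pb-212

Conserve mass number: 216 = A + 4, so A = 212.
Conserve atomic number: 84 = Z + 2, so Z = 82.
Z = 82 is lead, so the species is ²¹²₈₂Pb.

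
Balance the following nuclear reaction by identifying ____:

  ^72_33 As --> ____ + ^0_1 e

Ge-72

Conserve mass number: 72 = A + 0, so A = 72.
Conserve atomic number: 33 = Z + 1, so Z = 32.
Z = 32 is germanium, so the species is ^72_32 Ge.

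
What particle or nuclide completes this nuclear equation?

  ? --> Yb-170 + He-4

Conserve mass number: A = 170 + 4, so A = 174.
Conserve atomic number: Z = 70 + 2, so Z = 72.
Z = 72 is hafnium, so the species is Hf-174.

Hf-174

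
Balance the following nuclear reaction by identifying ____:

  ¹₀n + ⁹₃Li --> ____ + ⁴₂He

H-6

Conserve mass number: 1 + 9 = A + 4, so A = 6.
Conserve atomic number: 0 + 3 = Z + 2, so Z = 1.
Z = 1 is hydrogen, so the species is ⁶₁H.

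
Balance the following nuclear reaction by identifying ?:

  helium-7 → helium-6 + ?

neutron

Conserve mass number: 7 = 6 + A, so A = 1.
Conserve atomic number: 2 = 2 + Z, so Z = 0.
A = 1 and Z = 0 is neutron — a neutron.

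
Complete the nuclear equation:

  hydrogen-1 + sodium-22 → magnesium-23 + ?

gamma ray

Conserve mass number: 1 + 22 = 23 + A, so A = 0.
Conserve atomic number: 1 + 11 = 12 + Z, so Z = 0.
A = 0 and Z = 0 is γ — a gamma ray.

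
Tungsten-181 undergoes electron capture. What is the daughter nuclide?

Electron capture: mass number changes by +0, atomic number by -1.
A: 181 = 181; Z: 74 − 1 = 73.
Z = 73 is tantalum, so the daughter is tantalum-181.

Ta-181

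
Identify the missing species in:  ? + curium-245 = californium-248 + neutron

Conserve mass number: A + 245 = 248 + 1, so A = 4.
Conserve atomic number: Z + 96 = 98 + 0, so Z = 2.
A = 4 and Z = 2 is helium-4 — an alpha particle.

alpha particle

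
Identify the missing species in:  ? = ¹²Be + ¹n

Conserve mass number: A = 12 + 1, so A = 13.
Conserve atomic number: Z = 4 + 0, so Z = 4.
Z = 4 is beryllium, so the species is ¹³Be.

Be-13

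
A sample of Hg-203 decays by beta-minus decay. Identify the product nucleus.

Tl-203

Beta-minus decay: mass number changes by +0, atomic number by +1.
A: 203 = 203; Z: 80 + 1 = 81.
Z = 81 is thallium, so the daughter is Tl-203.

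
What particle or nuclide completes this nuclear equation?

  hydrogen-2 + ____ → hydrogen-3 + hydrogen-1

deuteron

Conserve mass number: 2 + A = 3 + 1, so A = 2.
Conserve atomic number: 1 + Z = 1 + 1, so Z = 1.
A = 2 and Z = 1 is hydrogen-2 — a deuteron.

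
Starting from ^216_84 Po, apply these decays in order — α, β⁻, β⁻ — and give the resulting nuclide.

Start: (A, Z) = (216, 84).
After α: (212, 82).
After β⁻: (212, 83).
After β⁻: (212, 84).
Z = 84 is polonium.

Po-212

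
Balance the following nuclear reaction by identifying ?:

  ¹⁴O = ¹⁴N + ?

positron

Conserve mass number: 14 = 14 + A, so A = 0.
Conserve atomic number: 8 = 7 + Z, so Z = 1.
A = 0 and Z = 1 is e⁺ — a positron.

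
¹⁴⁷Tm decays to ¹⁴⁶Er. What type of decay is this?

ΔA = 146 − 147 = -1; ΔZ = 68 − 69 = -1.
A drops by 1 and Z drops by 1 — a proton was emitted.

proton emission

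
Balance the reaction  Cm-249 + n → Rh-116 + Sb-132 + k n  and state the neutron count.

2

Conserve mass number: 250 = 116 + 132 + k, so k = 250 − 248 = 2.
Check atomic number: 96 = 45 + 51 + 0 = 96. ✓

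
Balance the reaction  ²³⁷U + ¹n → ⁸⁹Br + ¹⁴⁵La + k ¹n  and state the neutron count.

Conserve mass number: 238 = 89 + 145 + k, so k = 238 − 234 = 4.
Check atomic number: 92 = 35 + 57 + 0 = 92. ✓

4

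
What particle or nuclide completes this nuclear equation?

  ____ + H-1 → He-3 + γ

deuteron

Conserve mass number: A + 1 = 3 + 0, so A = 2.
Conserve atomic number: Z + 1 = 2 + 0, so Z = 1.
A = 2 and Z = 1 is H-2 — a deuteron.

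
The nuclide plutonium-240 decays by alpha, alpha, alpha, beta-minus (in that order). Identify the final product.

Start: (A, Z) = (240, 94).
After α: (236, 92).
After α: (232, 90).
After α: (228, 88).
After β⁻: (228, 89).
Z = 89 is actinium.

Ac-228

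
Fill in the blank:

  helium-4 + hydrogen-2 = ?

Conserve mass number: 4 + 2 = A, so A = 6.
Conserve atomic number: 2 + 1 = Z, so Z = 3.
Z = 3 is lithium, so the species is lithium-6.

Li-6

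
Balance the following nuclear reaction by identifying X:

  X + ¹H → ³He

Conserve mass number: A + 1 = 3, so A = 2.
Conserve atomic number: Z + 1 = 2, so Z = 1.
A = 2 and Z = 1 is ²H — a deuteron.

deuteron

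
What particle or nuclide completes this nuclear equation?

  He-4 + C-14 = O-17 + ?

Conserve mass number: 4 + 14 = 17 + A, so A = 1.
Conserve atomic number: 2 + 6 = 8 + Z, so Z = 0.
A = 1 and Z = 0 is n — a neutron.

neutron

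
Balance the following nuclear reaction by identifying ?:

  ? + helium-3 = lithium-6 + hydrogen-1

Conserve mass number: A + 3 = 6 + 1, so A = 4.
Conserve atomic number: Z + 2 = 3 + 1, so Z = 2.
A = 4 and Z = 2 is helium-4 — an alpha particle.

alpha particle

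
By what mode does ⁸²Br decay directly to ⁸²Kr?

beta-minus decay

ΔA = 82 − 82 = 0; ΔZ = 36 − 35 = +1.
A is unchanged and Z rises by 1 — a neutron has become a proton (β⁻ decay).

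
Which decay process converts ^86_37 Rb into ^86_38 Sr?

beta-minus decay

ΔA = 86 − 86 = 0; ΔZ = 38 − 37 = +1.
A is unchanged and Z rises by 1 — a neutron has become a proton (β⁻ decay).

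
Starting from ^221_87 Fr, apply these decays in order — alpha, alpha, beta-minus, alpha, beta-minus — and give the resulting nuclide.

Bi-209

Start: (A, Z) = (221, 87).
After α: (217, 85).
After α: (213, 83).
After β⁻: (213, 84).
After α: (209, 82).
After β⁻: (209, 83).
Z = 83 is bismuth.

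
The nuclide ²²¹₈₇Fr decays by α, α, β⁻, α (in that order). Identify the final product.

Start: (A, Z) = (221, 87).
After α: (217, 85).
After α: (213, 83).
After β⁻: (213, 84).
After α: (209, 82).
Z = 82 is lead.

Pb-209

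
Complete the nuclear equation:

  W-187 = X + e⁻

Conserve mass number: 187 = A + 0, so A = 187.
Conserve atomic number: 74 = Z − 1, so Z = 75.
Z = 75 is rhenium, so the species is Re-187.

Re-187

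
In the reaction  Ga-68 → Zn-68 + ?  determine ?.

positron

Conserve mass number: 68 = 68 + A, so A = 0.
Conserve atomic number: 31 = 30 + Z, so Z = 1.
A = 0 and Z = 1 is e⁺ — a positron.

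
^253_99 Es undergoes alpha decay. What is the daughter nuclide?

Bk-249

Alpha decay: mass number changes by -4, atomic number by -2.
A: 253 − 4 = 249; Z: 99 − 2 = 97.
Z = 97 is berkelium, so the daughter is ^249_97 Bk.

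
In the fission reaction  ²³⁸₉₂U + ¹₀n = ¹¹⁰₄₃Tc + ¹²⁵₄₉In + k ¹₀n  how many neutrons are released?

4

Conserve mass number: 239 = 110 + 125 + k, so k = 239 − 235 = 4.
Check atomic number: 92 = 43 + 49 + 0 = 92. ✓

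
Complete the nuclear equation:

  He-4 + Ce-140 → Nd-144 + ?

Conserve mass number: 4 + 140 = 144 + A, so A = 0.
Conserve atomic number: 2 + 58 = 60 + Z, so Z = 0.
A = 0 and Z = 0 is γ — a gamma ray.

gamma ray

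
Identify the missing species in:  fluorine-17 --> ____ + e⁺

Conserve mass number: 17 = A + 0, so A = 17.
Conserve atomic number: 9 = Z + 1, so Z = 8.
Z = 8 is oxygen, so the species is oxygen-17.

O-17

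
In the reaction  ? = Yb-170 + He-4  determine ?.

Hf-174

Conserve mass number: A = 170 + 4, so A = 174.
Conserve atomic number: Z = 70 + 2, so Z = 72.
Z = 72 is hafnium, so the species is Hf-174.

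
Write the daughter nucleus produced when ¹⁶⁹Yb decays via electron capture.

Electron capture: mass number changes by +0, atomic number by -1.
A: 169 = 169; Z: 70 − 1 = 69.
Z = 69 is thulium, so the daughter is ¹⁶⁹Tm.

Tm-169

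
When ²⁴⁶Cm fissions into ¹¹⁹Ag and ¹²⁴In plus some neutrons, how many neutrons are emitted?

3

Conserve mass number: 246 = 119 + 124 + k, so k = 246 − 243 = 3.
Check atomic number: 96 = 47 + 49 + 0 = 96. ✓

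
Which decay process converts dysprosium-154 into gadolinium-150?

alpha decay

ΔA = 150 − 154 = -4; ΔZ = 64 − 66 = -2.
A drops by 4 and Z drops by 2 — the signature of alpha emission.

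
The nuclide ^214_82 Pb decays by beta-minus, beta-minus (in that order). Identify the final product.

Start: (A, Z) = (214, 82).
After β⁻: (214, 83).
After β⁻: (214, 84).
Z = 84 is polonium.

Po-214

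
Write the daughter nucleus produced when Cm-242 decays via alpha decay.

Alpha decay: mass number changes by -4, atomic number by -2.
A: 242 − 4 = 238; Z: 96 − 2 = 94.
Z = 94 is plutonium, so the daughter is Pu-238.

Pu-238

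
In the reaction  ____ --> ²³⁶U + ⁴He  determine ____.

Conserve mass number: A = 236 + 4, so A = 240.
Conserve atomic number: Z = 92 + 2, so Z = 94.
Z = 94 is plutonium, so the species is ²⁴⁰Pu.

Pu-240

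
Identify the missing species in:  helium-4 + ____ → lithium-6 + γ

deuteron

Conserve mass number: 4 + A = 6 + 0, so A = 2.
Conserve atomic number: 2 + Z = 3 + 0, so Z = 1.
A = 2 and Z = 1 is hydrogen-2 — a deuteron.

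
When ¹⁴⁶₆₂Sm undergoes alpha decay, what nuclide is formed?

Alpha decay: mass number changes by -4, atomic number by -2.
A: 146 − 4 = 142; Z: 62 − 2 = 60.
Z = 60 is neodymium, so the daughter is ¹⁴²₆₀Nd.

Nd-142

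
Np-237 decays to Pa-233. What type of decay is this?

ΔA = 233 − 237 = -4; ΔZ = 91 − 93 = -2.
A drops by 4 and Z drops by 2 — the signature of alpha emission.

alpha decay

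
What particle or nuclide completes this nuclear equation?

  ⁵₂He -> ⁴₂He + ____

Conserve mass number: 5 = 4 + A, so A = 1.
Conserve atomic number: 2 = 2 + Z, so Z = 0.
A = 1 and Z = 0 is ¹₀n — a neutron.

neutron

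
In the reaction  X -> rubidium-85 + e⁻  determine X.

Conserve mass number: A = 85 + 0, so A = 85.
Conserve atomic number: Z = 37 − 1, so Z = 36.
Z = 36 is krypton, so the species is krypton-85.

Kr-85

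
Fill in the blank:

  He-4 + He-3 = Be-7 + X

Conserve mass number: 4 + 3 = 7 + A, so A = 0.
Conserve atomic number: 2 + 2 = 4 + Z, so Z = 0.
A = 0 and Z = 0 is γ — a gamma ray.

gamma ray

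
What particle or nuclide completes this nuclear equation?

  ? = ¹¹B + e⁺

C-11

Conserve mass number: A = 11 + 0, so A = 11.
Conserve atomic number: Z = 5 + 1, so Z = 6.
Z = 6 is carbon, so the species is ¹¹C.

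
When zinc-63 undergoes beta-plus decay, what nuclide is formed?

Beta-plus decay: mass number changes by +0, atomic number by -1.
A: 63 = 63; Z: 30 − 1 = 29.
Z = 29 is copper, so the daughter is copper-63.

Cu-63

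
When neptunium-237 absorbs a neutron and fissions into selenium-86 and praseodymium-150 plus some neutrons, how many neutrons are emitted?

Conserve mass number: 238 = 86 + 150 + k, so k = 238 − 236 = 2.
Check atomic number: 93 = 34 + 59 + 0 = 93. ✓

2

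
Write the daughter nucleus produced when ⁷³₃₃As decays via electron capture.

Ge-73

Electron capture: mass number changes by +0, atomic number by -1.
A: 73 = 73; Z: 33 − 1 = 32.
Z = 32 is germanium, so the daughter is ⁷³₃₂Ge.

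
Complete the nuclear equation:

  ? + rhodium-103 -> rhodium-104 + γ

Conserve mass number: A + 103 = 104 + 0, so A = 1.
Conserve atomic number: Z + 45 = 45 + 0, so Z = 0.
A = 1 and Z = 0 is neutron — a neutron.

neutron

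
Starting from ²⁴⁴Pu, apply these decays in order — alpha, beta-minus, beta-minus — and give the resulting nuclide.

Start: (A, Z) = (244, 94).
After α: (240, 92).
After β⁻: (240, 93).
After β⁻: (240, 94).
Z = 94 is plutonium.

Pu-240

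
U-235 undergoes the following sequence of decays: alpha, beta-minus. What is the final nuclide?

Pa-231

Start: (A, Z) = (235, 92).
After α: (231, 90).
After β⁻: (231, 91).
Z = 91 is protactinium.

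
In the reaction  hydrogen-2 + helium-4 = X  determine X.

Conserve mass number: 2 + 4 = A, so A = 6.
Conserve atomic number: 1 + 2 = Z, so Z = 3.
Z = 3 is lithium, so the species is lithium-6.

Li-6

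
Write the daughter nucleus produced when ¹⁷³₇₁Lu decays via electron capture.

Yb-173

Electron capture: mass number changes by +0, atomic number by -1.
A: 173 = 173; Z: 71 − 1 = 70.
Z = 70 is ytterbium, so the daughter is ¹⁷³₇₀Yb.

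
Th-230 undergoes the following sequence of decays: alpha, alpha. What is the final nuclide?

Rn-222

Start: (A, Z) = (230, 90).
After α: (226, 88).
After α: (222, 86).
Z = 86 is radon.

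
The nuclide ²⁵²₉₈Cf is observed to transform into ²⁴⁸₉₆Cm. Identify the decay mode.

ΔA = 248 − 252 = -4; ΔZ = 96 − 98 = -2.
A drops by 4 and Z drops by 2 — the signature of alpha emission.

alpha decay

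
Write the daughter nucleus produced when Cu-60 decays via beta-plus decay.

Beta-plus decay: mass number changes by +0, atomic number by -1.
A: 60 = 60; Z: 29 − 1 = 28.
Z = 28 is nickel, so the daughter is Ni-60.

Ni-60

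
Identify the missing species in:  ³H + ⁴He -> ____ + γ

Conserve mass number: 3 + 4 = A + 0, so A = 7.
Conserve atomic number: 1 + 2 = Z + 0, so Z = 3.
Z = 3 is lithium, so the species is ⁷Li.

Li-7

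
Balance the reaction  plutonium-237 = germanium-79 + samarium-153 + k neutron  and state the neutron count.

Conserve mass number: 237 = 79 + 153 + k, so k = 237 − 232 = 5.
Check atomic number: 94 = 32 + 62 + 0 = 94. ✓

5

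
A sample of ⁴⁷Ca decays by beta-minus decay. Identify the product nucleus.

Beta-minus decay: mass number changes by +0, atomic number by +1.
A: 47 = 47; Z: 20 + 1 = 21.
Z = 21 is scandium, so the daughter is ⁴⁷Sc.

Sc-47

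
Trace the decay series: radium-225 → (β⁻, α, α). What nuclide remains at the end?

At-217

Start: (A, Z) = (225, 88).
After β⁻: (225, 89).
After α: (221, 87).
After α: (217, 85).
Z = 85 is astatine.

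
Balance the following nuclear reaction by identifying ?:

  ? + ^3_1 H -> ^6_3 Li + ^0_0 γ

He-3

Conserve mass number: A + 3 = 6 + 0, so A = 3.
Conserve atomic number: Z + 1 = 3 + 0, so Z = 2.
Z = 2 is helium, so the species is ^3_2 He.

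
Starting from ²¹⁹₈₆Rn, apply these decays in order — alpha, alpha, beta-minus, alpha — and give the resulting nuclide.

Start: (A, Z) = (219, 86).
After α: (215, 84).
After α: (211, 82).
After β⁻: (211, 83).
After α: (207, 81).
Z = 81 is thallium.

Tl-207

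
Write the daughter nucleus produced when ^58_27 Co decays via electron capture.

Fe-58

Electron capture: mass number changes by +0, atomic number by -1.
A: 58 = 58; Z: 27 − 1 = 26.
Z = 26 is iron, so the daughter is ^58_26 Fe.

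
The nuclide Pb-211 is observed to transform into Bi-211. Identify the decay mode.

ΔA = 211 − 211 = 0; ΔZ = 83 − 82 = +1.
A is unchanged and Z rises by 1 — a neutron has become a proton (β⁻ decay).

beta-minus decay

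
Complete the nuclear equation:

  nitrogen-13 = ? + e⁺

C-13

Conserve mass number: 13 = A + 0, so A = 13.
Conserve atomic number: 7 = Z + 1, so Z = 6.
Z = 6 is carbon, so the species is carbon-13.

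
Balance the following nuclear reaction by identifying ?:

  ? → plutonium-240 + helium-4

Conserve mass number: A = 240 + 4, so A = 244.
Conserve atomic number: Z = 94 + 2, so Z = 96.
Z = 96 is curium, so the species is curium-244.

Cm-244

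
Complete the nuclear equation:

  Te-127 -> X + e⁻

Conserve mass number: 127 = A + 0, so A = 127.
Conserve atomic number: 52 = Z − 1, so Z = 53.
Z = 53 is iodine, so the species is I-127.

I-127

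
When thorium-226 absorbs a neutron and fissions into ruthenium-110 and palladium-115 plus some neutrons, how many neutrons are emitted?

Conserve mass number: 227 = 110 + 115 + k, so k = 227 − 225 = 2.
Check atomic number: 90 = 44 + 46 + 0 = 90. ✓

2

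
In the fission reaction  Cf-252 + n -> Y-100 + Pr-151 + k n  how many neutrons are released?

2

Conserve mass number: 253 = 100 + 151 + k, so k = 253 − 251 = 2.
Check atomic number: 98 = 39 + 59 + 0 = 98. ✓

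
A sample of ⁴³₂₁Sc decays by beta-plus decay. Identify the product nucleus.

Beta-plus decay: mass number changes by +0, atomic number by -1.
A: 43 = 43; Z: 21 − 1 = 20.
Z = 20 is calcium, so the daughter is ⁴³₂₀Ca.

Ca-43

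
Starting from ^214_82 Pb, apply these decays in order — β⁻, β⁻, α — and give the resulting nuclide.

Start: (A, Z) = (214, 82).
After β⁻: (214, 83).
After β⁻: (214, 84).
After α: (210, 82).
Z = 82 is lead.

Pb-210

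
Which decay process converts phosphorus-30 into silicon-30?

beta-plus decay or electron capture

ΔA = 30 − 30 = 0; ΔZ = 14 − 15 = -1.
A is unchanged and Z drops by 1 — a proton has become a neutron (β⁺ emission or electron capture).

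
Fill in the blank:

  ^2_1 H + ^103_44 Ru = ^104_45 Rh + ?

neutron

Conserve mass number: 2 + 103 = 104 + A, so A = 1.
Conserve atomic number: 1 + 44 = 45 + Z, so Z = 0.
A = 1 and Z = 0 is ^1_0 n — a neutron.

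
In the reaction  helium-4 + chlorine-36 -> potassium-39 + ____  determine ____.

neutron

Conserve mass number: 4 + 36 = 39 + A, so A = 1.
Conserve atomic number: 2 + 17 = 19 + Z, so Z = 0.
A = 1 and Z = 0 is neutron — a neutron.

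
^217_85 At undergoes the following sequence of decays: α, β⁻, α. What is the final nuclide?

Pb-209

Start: (A, Z) = (217, 85).
After α: (213, 83).
After β⁻: (213, 84).
After α: (209, 82).
Z = 82 is lead.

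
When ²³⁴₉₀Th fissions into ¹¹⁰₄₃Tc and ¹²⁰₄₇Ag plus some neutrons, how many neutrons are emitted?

Conserve mass number: 234 = 110 + 120 + k, so k = 234 − 230 = 4.
Check atomic number: 90 = 43 + 47 + 0 = 90. ✓

4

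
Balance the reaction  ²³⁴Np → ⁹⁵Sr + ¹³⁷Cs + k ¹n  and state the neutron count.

2

Conserve mass number: 234 = 95 + 137 + k, so k = 234 − 232 = 2.
Check atomic number: 93 = 38 + 55 + 0 = 93. ✓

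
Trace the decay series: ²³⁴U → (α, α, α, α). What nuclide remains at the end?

Start: (A, Z) = (234, 92).
After α: (230, 90).
After α: (226, 88).
After α: (222, 86).
After α: (218, 84).
Z = 84 is polonium.

Po-218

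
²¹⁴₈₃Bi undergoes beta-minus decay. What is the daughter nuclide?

Po-214

Beta-minus decay: mass number changes by +0, atomic number by +1.
A: 214 = 214; Z: 83 + 1 = 84.
Z = 84 is polonium, so the daughter is ²¹⁴₈₄Po.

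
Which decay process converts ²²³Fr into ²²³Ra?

beta-minus decay

ΔA = 223 − 223 = 0; ΔZ = 88 − 87 = +1.
A is unchanged and Z rises by 1 — a neutron has become a proton (β⁻ decay).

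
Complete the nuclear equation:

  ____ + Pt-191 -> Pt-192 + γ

Conserve mass number: A + 191 = 192 + 0, so A = 1.
Conserve atomic number: Z + 78 = 78 + 0, so Z = 0.
A = 1 and Z = 0 is n — a neutron.

neutron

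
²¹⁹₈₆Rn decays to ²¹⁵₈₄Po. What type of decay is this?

alpha decay

ΔA = 215 − 219 = -4; ΔZ = 84 − 86 = -2.
A drops by 4 and Z drops by 2 — the signature of alpha emission.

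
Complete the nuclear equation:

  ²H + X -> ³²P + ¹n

Si-31

Conserve mass number: 2 + A = 32 + 1, so A = 31.
Conserve atomic number: 1 + Z = 15 + 0, so Z = 14.
Z = 14 is silicon, so the species is ³¹Si.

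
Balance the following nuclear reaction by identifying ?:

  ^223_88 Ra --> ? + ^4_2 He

Rn-219

Conserve mass number: 223 = A + 4, so A = 219.
Conserve atomic number: 88 = Z + 2, so Z = 86.
Z = 86 is radon, so the species is ^219_86 Rn.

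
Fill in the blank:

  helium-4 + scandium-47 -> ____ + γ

Conserve mass number: 4 + 47 = A + 0, so A = 51.
Conserve atomic number: 2 + 21 = Z + 0, so Z = 23.
Z = 23 is vanadium, so the species is vanadium-51.

V-51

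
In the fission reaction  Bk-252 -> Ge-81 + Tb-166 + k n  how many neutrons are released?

Conserve mass number: 252 = 81 + 166 + k, so k = 252 − 247 = 5.
Check atomic number: 97 = 32 + 65 + 0 = 97. ✓

5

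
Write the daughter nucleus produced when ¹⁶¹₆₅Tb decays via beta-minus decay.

Beta-minus decay: mass number changes by +0, atomic number by +1.
A: 161 = 161; Z: 65 + 1 = 66.
Z = 66 is dysprosium, so the daughter is ¹⁶¹₆₆Dy.

Dy-161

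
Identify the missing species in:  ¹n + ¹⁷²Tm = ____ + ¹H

Er-172

Conserve mass number: 1 + 172 = A + 1, so A = 172.
Conserve atomic number: 0 + 69 = Z + 1, so Z = 68.
Z = 68 is erbium, so the species is ¹⁷²Er.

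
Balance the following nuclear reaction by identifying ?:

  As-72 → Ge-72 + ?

positron

Conserve mass number: 72 = 72 + A, so A = 0.
Conserve atomic number: 33 = 32 + Z, so Z = 1.
A = 0 and Z = 1 is e⁺ — a positron.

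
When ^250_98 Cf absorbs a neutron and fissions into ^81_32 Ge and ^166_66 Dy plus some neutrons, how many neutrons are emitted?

4

Conserve mass number: 251 = 81 + 166 + k, so k = 251 − 247 = 4.
Check atomic number: 98 = 32 + 66 + 0 = 98. ✓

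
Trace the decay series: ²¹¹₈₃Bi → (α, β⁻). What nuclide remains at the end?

Pb-207

Start: (A, Z) = (211, 83).
After α: (207, 81).
After β⁻: (207, 82).
Z = 82 is lead.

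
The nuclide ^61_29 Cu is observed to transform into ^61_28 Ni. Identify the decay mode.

ΔA = 61 − 61 = 0; ΔZ = 28 − 29 = -1.
A is unchanged and Z drops by 1 — a proton has become a neutron (β⁺ emission or electron capture).

beta-plus decay or electron capture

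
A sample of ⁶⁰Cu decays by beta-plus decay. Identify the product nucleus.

Ni-60

Beta-plus decay: mass number changes by +0, atomic number by -1.
A: 60 = 60; Z: 29 − 1 = 28.
Z = 28 is nickel, so the daughter is ⁶⁰Ni.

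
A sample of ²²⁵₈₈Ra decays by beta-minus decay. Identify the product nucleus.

Ac-225

Beta-minus decay: mass number changes by +0, atomic number by +1.
A: 225 = 225; Z: 88 + 1 = 89.
Z = 89 is actinium, so the daughter is ²²⁵₈₉Ac.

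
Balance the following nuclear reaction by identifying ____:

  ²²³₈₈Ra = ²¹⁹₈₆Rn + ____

alpha particle

Conserve mass number: 223 = 219 + A, so A = 4.
Conserve atomic number: 88 = 86 + Z, so Z = 2.
A = 4 and Z = 2 is ⁴₂He — an alpha particle.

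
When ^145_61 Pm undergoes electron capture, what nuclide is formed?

Nd-145

Electron capture: mass number changes by +0, atomic number by -1.
A: 145 = 145; Z: 61 − 1 = 60.
Z = 60 is neodymium, so the daughter is ^145_60 Nd.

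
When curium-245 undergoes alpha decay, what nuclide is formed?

Alpha decay: mass number changes by -4, atomic number by -2.
A: 245 − 4 = 241; Z: 96 − 2 = 94.
Z = 94 is plutonium, so the daughter is plutonium-241.

Pu-241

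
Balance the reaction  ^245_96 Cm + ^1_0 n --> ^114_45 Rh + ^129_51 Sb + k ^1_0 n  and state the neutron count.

Conserve mass number: 246 = 114 + 129 + k, so k = 246 − 243 = 3.
Check atomic number: 96 = 45 + 51 + 0 = 96. ✓

3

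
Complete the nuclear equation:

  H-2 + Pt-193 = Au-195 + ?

Conserve mass number: 2 + 193 = 195 + A, so A = 0.
Conserve atomic number: 1 + 78 = 79 + Z, so Z = 0.
A = 0 and Z = 0 is γ — a gamma ray.

gamma ray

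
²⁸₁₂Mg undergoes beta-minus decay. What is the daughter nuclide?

Al-28

Beta-minus decay: mass number changes by +0, atomic number by +1.
A: 28 = 28; Z: 12 + 1 = 13.
Z = 13 is aluminium, so the daughter is ²⁸₁₃Al.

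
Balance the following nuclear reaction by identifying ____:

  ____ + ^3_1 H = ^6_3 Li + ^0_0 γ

He-3

Conserve mass number: A + 3 = 6 + 0, so A = 3.
Conserve atomic number: Z + 1 = 3 + 0, so Z = 2.
Z = 2 is helium, so the species is ^3_2 He.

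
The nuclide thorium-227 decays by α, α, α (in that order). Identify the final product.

Po-215

Start: (A, Z) = (227, 90).
After α: (223, 88).
After α: (219, 86).
After α: (215, 84).
Z = 84 is polonium.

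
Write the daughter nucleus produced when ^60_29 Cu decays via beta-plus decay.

Beta-plus decay: mass number changes by +0, atomic number by -1.
A: 60 = 60; Z: 29 − 1 = 28.
Z = 28 is nickel, so the daughter is ^60_28 Ni.

Ni-60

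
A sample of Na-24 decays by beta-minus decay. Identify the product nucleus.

Mg-24

Beta-minus decay: mass number changes by +0, atomic number by +1.
A: 24 = 24; Z: 11 + 1 = 12.
Z = 12 is magnesium, so the daughter is Mg-24.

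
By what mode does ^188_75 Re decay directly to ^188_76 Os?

beta-minus decay

ΔA = 188 − 188 = 0; ΔZ = 76 − 75 = +1.
A is unchanged and Z rises by 1 — a neutron has become a proton (β⁻ decay).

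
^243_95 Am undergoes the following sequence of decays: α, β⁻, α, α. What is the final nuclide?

Th-231

Start: (A, Z) = (243, 95).
After α: (239, 93).
After β⁻: (239, 94).
After α: (235, 92).
After α: (231, 90).
Z = 90 is thorium.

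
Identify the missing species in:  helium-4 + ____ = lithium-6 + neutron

Conserve mass number: 4 + A = 6 + 1, so A = 3.
Conserve atomic number: 2 + Z = 3 + 0, so Z = 1.
A = 3 and Z = 1 is hydrogen-3 — a triton.

triton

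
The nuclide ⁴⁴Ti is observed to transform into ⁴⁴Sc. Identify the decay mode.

ΔA = 44 − 44 = 0; ΔZ = 21 − 22 = -1.
A is unchanged and Z drops by 1 — a proton has become a neutron (β⁺ emission or electron capture).

beta-plus decay or electron capture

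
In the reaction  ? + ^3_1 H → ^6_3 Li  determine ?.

Conserve mass number: A + 3 = 6, so A = 3.
Conserve atomic number: Z + 1 = 3, so Z = 2.
Z = 2 is helium, so the species is ^3_2 He.

He-3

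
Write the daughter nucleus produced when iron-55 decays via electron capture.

Mn-55

Electron capture: mass number changes by +0, atomic number by -1.
A: 55 = 55; Z: 26 − 1 = 25.
Z = 25 is manganese, so the daughter is manganese-55.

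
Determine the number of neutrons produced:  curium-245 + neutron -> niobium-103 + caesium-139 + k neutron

Conserve mass number: 246 = 103 + 139 + k, so k = 246 − 242 = 4.
Check atomic number: 96 = 41 + 55 + 0 = 96. ✓

4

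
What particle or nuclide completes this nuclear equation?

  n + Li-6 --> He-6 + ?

Conserve mass number: 1 + 6 = 6 + A, so A = 1.
Conserve atomic number: 0 + 3 = 2 + Z, so Z = 1.
A = 1 and Z = 1 is H-1 — a proton.

proton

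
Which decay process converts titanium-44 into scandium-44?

beta-plus decay or electron capture

ΔA = 44 − 44 = 0; ΔZ = 21 − 22 = -1.
A is unchanged and Z drops by 1 — a proton has become a neutron (β⁺ emission or electron capture).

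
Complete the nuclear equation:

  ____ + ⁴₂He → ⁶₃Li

Conserve mass number: A + 4 = 6, so A = 2.
Conserve atomic number: Z + 2 = 3, so Z = 1.
A = 2 and Z = 1 is ²₁H — a deuteron.

deuteron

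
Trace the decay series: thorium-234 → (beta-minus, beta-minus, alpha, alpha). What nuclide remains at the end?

Start: (A, Z) = (234, 90).
After β⁻: (234, 91).
After β⁻: (234, 92).
After α: (230, 90).
After α: (226, 88).
Z = 88 is radium.

Ra-226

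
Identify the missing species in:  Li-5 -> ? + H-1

Conserve mass number: 5 = A + 1, so A = 4.
Conserve atomic number: 3 = Z + 1, so Z = 2.
A = 4 and Z = 2 is He-4 — an alpha particle.

He-4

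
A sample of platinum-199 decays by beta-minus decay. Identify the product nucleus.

Beta-minus decay: mass number changes by +0, atomic number by +1.
A: 199 = 199; Z: 78 + 1 = 79.
Z = 79 is gold, so the daughter is gold-199.

Au-199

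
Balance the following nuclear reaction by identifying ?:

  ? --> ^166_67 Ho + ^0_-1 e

Conserve mass number: A = 166 + 0, so A = 166.
Conserve atomic number: Z = 67 − 1, so Z = 66.
Z = 66 is dysprosium, so the species is ^166_66 Dy.

Dy-166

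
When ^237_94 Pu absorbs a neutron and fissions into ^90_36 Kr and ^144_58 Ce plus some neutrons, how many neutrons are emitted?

4

Conserve mass number: 238 = 90 + 144 + k, so k = 238 − 234 = 4.
Check atomic number: 94 = 36 + 58 + 0 = 94. ✓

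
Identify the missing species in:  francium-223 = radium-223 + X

beta-minus particle

Conserve mass number: 223 = 223 + A, so A = 0.
Conserve atomic number: 87 = 88 + Z, so Z = -1.
A = 0 and Z = -1 is e⁻ — a beta-minus particle.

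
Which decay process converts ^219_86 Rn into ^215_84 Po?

alpha decay

ΔA = 215 − 219 = -4; ΔZ = 84 − 86 = -2.
A drops by 4 and Z drops by 2 — the signature of alpha emission.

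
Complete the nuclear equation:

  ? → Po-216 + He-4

Rn-220

Conserve mass number: A = 216 + 4, so A = 220.
Conserve atomic number: Z = 84 + 2, so Z = 86.
Z = 86 is radon, so the species is Rn-220.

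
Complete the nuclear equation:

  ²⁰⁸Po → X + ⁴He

Pb-204

Conserve mass number: 208 = A + 4, so A = 204.
Conserve atomic number: 84 = Z + 2, so Z = 82.
Z = 82 is lead, so the species is ²⁰⁴Pb.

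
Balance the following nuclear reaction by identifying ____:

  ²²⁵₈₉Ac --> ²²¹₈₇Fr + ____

Conserve mass number: 225 = 221 + A, so A = 4.
Conserve atomic number: 89 = 87 + Z, so Z = 2.
A = 4 and Z = 2 is ⁴₂He — an alpha particle.

alpha particle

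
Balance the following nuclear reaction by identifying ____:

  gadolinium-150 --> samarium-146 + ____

Conserve mass number: 150 = 146 + A, so A = 4.
Conserve atomic number: 64 = 62 + Z, so Z = 2.
A = 4 and Z = 2 is helium-4 — an alpha particle.

alpha particle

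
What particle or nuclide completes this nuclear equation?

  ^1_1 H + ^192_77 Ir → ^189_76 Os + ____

alpha particle

Conserve mass number: 1 + 192 = 189 + A, so A = 4.
Conserve atomic number: 1 + 77 = 76 + Z, so Z = 2.
A = 4 and Z = 2 is ^4_2 He — an alpha particle.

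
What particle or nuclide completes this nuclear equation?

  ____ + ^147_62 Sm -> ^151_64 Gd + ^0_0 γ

Conserve mass number: A + 147 = 151 + 0, so A = 4.
Conserve atomic number: Z + 62 = 64 + 0, so Z = 2.
A = 4 and Z = 2 is ^4_2 He — an alpha particle.

alpha particle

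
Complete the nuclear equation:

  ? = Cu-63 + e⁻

Ni-63

Conserve mass number: A = 63 + 0, so A = 63.
Conserve atomic number: Z = 29 − 1, so Z = 28.
Z = 28 is nickel, so the species is Ni-63.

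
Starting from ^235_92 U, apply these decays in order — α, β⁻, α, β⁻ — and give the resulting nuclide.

Th-227

Start: (A, Z) = (235, 92).
After α: (231, 90).
After β⁻: (231, 91).
After α: (227, 89).
After β⁻: (227, 90).
Z = 90 is thorium.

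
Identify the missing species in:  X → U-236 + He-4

Pu-240

Conserve mass number: A = 236 + 4, so A = 240.
Conserve atomic number: Z = 92 + 2, so Z = 94.
Z = 94 is plutonium, so the species is Pu-240.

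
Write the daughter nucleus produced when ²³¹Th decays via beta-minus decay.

Pa-231

Beta-minus decay: mass number changes by +0, atomic number by +1.
A: 231 = 231; Z: 90 + 1 = 91.
Z = 91 is protactinium, so the daughter is ²³¹Pa.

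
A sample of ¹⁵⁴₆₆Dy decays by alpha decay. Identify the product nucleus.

Alpha decay: mass number changes by -4, atomic number by -2.
A: 154 − 4 = 150; Z: 66 − 2 = 64.
Z = 64 is gadolinium, so the daughter is ¹⁵⁰₆₄Gd.

Gd-150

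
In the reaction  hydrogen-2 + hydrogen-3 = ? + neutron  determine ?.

He-4

Conserve mass number: 2 + 3 = A + 1, so A = 4.
Conserve atomic number: 1 + 1 = Z + 0, so Z = 2.
A = 4 and Z = 2 is helium-4 — an alpha particle.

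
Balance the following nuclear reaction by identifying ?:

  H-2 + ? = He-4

Conserve mass number: 2 + A = 4, so A = 2.
Conserve atomic number: 1 + Z = 2, so Z = 1.
A = 2 and Z = 1 is H-2 — a deuteron.

deuteron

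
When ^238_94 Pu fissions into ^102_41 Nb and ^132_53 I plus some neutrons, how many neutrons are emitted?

Conserve mass number: 238 = 102 + 132 + k, so k = 238 − 234 = 4.
Check atomic number: 94 = 41 + 53 + 0 = 94. ✓

4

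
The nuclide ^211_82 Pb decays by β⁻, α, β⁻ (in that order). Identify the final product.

Start: (A, Z) = (211, 82).
After β⁻: (211, 83).
After α: (207, 81).
After β⁻: (207, 82).
Z = 82 is lead.

Pb-207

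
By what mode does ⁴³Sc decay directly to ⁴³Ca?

beta-plus decay or electron capture

ΔA = 43 − 43 = 0; ΔZ = 20 − 21 = -1.
A is unchanged and Z drops by 1 — a proton has become a neutron (β⁺ emission or electron capture).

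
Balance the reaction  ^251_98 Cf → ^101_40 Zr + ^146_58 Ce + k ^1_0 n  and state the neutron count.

4

Conserve mass number: 251 = 101 + 146 + k, so k = 251 − 247 = 4.
Check atomic number: 98 = 40 + 58 + 0 = 98. ✓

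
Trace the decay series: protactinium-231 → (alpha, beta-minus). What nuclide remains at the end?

Start: (A, Z) = (231, 91).
After α: (227, 89).
After β⁻: (227, 90).
Z = 90 is thorium.

Th-227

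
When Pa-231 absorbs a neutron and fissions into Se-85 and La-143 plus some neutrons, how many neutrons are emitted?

4

Conserve mass number: 232 = 85 + 143 + k, so k = 232 − 228 = 4.
Check atomic number: 91 = 34 + 57 + 0 = 91. ✓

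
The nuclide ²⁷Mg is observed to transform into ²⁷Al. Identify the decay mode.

ΔA = 27 − 27 = 0; ΔZ = 13 − 12 = +1.
A is unchanged and Z rises by 1 — a neutron has become a proton (β⁻ decay).

beta-minus decay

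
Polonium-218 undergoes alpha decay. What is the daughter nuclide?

Pb-214

Alpha decay: mass number changes by -4, atomic number by -2.
A: 218 − 4 = 214; Z: 84 − 2 = 82.
Z = 82 is lead, so the daughter is lead-214.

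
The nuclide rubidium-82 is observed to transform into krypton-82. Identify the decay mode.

ΔA = 82 − 82 = 0; ΔZ = 36 − 37 = -1.
A is unchanged and Z drops by 1 — a proton has become a neutron (β⁺ emission or electron capture).

beta-plus decay or electron capture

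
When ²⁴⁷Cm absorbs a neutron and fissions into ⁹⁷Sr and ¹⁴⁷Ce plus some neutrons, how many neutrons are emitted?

4

Conserve mass number: 248 = 97 + 147 + k, so k = 248 − 244 = 4.
Check atomic number: 96 = 38 + 58 + 0 = 96. ✓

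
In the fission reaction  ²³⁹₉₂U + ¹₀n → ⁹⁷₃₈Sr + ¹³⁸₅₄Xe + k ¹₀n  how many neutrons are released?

5

Conserve mass number: 240 = 97 + 138 + k, so k = 240 − 235 = 5.
Check atomic number: 92 = 38 + 54 + 0 = 92. ✓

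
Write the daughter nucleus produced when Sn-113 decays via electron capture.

In-113

Electron capture: mass number changes by +0, atomic number by -1.
A: 113 = 113; Z: 50 − 1 = 49.
Z = 49 is indium, so the daughter is In-113.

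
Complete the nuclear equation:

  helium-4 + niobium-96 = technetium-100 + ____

Conserve mass number: 4 + 96 = 100 + A, so A = 0.
Conserve atomic number: 2 + 41 = 43 + Z, so Z = 0.
A = 0 and Z = 0 is γ — a gamma ray.

gamma ray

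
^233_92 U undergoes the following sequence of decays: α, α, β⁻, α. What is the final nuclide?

Start: (A, Z) = (233, 92).
After α: (229, 90).
After α: (225, 88).
After β⁻: (225, 89).
After α: (221, 87).
Z = 87 is francium.

Fr-221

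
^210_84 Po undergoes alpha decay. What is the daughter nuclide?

Pb-206

Alpha decay: mass number changes by -4, atomic number by -2.
A: 210 − 4 = 206; Z: 84 − 2 = 82.
Z = 82 is lead, so the daughter is ^206_82 Pb.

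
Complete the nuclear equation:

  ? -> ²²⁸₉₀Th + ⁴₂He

Conserve mass number: A = 228 + 4, so A = 232.
Conserve atomic number: Z = 90 + 2, so Z = 92.
Z = 92 is uranium, so the species is ²³²₉₂U.

U-232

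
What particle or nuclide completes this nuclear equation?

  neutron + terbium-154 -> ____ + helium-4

Conserve mass number: 1 + 154 = A + 4, so A = 151.
Conserve atomic number: 0 + 65 = Z + 2, so Z = 63.
Z = 63 is europium, so the species is europium-151.

Eu-151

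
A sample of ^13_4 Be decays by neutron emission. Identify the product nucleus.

Neutron emission: mass number changes by -1, atomic number by +0.
A: 13 − 1 = 12; Z: 4 = 4.
Z = 4 is beryllium, so the daughter is ^12_4 Be.

Be-12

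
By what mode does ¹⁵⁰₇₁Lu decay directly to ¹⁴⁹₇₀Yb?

ΔA = 149 − 150 = -1; ΔZ = 70 − 71 = -1.
A drops by 1 and Z drops by 1 — a proton was emitted.

proton emission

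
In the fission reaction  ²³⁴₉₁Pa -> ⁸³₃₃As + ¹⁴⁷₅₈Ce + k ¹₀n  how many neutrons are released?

4

Conserve mass number: 234 = 83 + 147 + k, so k = 234 − 230 = 4.
Check atomic number: 91 = 33 + 58 + 0 = 91. ✓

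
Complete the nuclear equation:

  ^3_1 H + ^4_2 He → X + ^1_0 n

Conserve mass number: 3 + 4 = A + 1, so A = 6.
Conserve atomic number: 1 + 2 = Z + 0, so Z = 3.
Z = 3 is lithium, so the species is ^6_3 Li.

Li-6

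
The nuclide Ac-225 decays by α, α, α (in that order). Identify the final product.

Bi-213

Start: (A, Z) = (225, 89).
After α: (221, 87).
After α: (217, 85).
After α: (213, 83).
Z = 83 is bismuth.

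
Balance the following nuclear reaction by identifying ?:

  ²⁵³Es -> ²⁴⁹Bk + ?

alpha particle

Conserve mass number: 253 = 249 + A, so A = 4.
Conserve atomic number: 99 = 97 + Z, so Z = 2.
A = 4 and Z = 2 is ⁴He — an alpha particle.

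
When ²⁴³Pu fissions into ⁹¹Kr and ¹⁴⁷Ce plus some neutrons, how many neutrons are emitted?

Conserve mass number: 243 = 91 + 147 + k, so k = 243 − 238 = 5.
Check atomic number: 94 = 36 + 58 + 0 = 94. ✓

5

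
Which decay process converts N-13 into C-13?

beta-plus decay or electron capture

ΔA = 13 − 13 = 0; ΔZ = 6 − 7 = -1.
A is unchanged and Z drops by 1 — a proton has become a neutron (β⁺ emission or electron capture).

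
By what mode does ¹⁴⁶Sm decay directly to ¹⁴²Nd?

alpha decay

ΔA = 142 − 146 = -4; ΔZ = 60 − 62 = -2.
A drops by 4 and Z drops by 2 — the signature of alpha emission.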